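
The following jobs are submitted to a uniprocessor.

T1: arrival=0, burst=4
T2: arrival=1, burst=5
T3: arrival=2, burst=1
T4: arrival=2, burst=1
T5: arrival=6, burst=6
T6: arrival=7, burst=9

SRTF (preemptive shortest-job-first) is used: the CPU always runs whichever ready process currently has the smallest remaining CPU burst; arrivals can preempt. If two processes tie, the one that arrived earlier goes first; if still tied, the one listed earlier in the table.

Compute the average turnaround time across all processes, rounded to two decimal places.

8.17

Gantt: | T1 0-2 | T3 2-3 | T4 3-4 | T1 4-6 | T2 6-11 | T5 11-17 | T6 17-26 |
Completion: T1=6  T2=11  T3=3  T4=4  T5=17  T6=26
Turnaround (C−A): T1=6  T2=10  T3=1  T4=2  T5=11  T6=19
Turnaround times: T1=6, T2=10, T3=1, T4=2, T5=11, T6=19
Average turnaround = (6+10+1+2+11+19) / 6 = 49/6 = 8.17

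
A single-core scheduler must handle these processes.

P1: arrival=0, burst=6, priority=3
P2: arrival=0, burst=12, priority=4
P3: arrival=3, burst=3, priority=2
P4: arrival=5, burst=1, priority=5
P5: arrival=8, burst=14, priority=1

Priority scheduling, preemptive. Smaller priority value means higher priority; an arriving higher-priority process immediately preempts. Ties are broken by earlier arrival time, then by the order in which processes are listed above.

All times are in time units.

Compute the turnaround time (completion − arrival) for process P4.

31

Schedule: | P1 0-3 | P3 3-6 | P1 6-8 | P5 8-22 | P1 22-23 | P2 23-35 | P4 35-36 |
Completion: P1=23  P2=35  P3=6  P4=36  P5=22
Turnaround (C−A): P1=23  P2=35  P3=3  P4=31  P5=14
Turnaround(P4) = completion − arrival = 36 − 5 = 31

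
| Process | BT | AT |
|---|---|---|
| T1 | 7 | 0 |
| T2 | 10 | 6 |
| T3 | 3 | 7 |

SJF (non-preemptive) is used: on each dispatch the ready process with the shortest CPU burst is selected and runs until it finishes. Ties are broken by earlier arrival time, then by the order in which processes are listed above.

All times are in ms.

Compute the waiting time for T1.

0

Timeline: | T1 0-7 | T3 7-10 | T2 10-20 |
Completion: T1=7  T2=20  T3=10
Waiting(T1) = turnaround − burst = 7 − 7 = 0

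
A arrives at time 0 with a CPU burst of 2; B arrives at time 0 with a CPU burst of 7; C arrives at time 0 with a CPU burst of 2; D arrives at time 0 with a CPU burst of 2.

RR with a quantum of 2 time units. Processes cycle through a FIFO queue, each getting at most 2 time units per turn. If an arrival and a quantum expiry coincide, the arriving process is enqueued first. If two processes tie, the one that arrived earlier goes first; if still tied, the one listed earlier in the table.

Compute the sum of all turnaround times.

Timeline: | A 0-2 | B 2-4 | C 4-6 | D 6-8 | B 8-13 |
Completion: A=2  B=13  C=6  D=8
Turnaround (C−A): A=2  B=13  C=6  D=8
Turnaround = completion − arrival: A=2, B=13, C=6, D=8
Total turnaround = 2 + 13 + 6 + 8 = 29

29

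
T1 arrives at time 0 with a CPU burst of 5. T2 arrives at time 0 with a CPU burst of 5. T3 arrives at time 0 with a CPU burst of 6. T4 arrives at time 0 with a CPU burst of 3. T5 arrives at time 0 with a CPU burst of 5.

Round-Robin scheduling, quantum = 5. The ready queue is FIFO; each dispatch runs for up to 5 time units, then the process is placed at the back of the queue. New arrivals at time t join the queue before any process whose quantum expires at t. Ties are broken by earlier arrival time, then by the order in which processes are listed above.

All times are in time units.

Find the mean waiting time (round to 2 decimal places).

11.20

Schedule: | T1 0-5 | T2 5-10 | T3 10-15 | T4 15-18 | T5 18-23 | T3 23-24 |
Completion: T1=5  T2=10  T3=24  T4=18  T5=23
Waiting times: T1=0, T2=5, T3=18, T4=15, T5=18
Average waiting = (0+5+18+15+18) / 5 = 56/5 = 11.20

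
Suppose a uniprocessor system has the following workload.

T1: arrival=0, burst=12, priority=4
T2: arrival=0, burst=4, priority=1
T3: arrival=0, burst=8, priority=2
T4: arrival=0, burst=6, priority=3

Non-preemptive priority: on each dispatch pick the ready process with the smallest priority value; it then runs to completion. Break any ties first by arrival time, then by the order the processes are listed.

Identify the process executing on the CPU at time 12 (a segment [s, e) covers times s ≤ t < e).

T4

Gantt: | T2 0-4 | T3 4-12 | T4 12-18 | T1 18-30 |
Completion: T1=30  T2=4  T3=12  T4=18
Turnaround (C−A): T1=30  T2=4  T3=12  T4=18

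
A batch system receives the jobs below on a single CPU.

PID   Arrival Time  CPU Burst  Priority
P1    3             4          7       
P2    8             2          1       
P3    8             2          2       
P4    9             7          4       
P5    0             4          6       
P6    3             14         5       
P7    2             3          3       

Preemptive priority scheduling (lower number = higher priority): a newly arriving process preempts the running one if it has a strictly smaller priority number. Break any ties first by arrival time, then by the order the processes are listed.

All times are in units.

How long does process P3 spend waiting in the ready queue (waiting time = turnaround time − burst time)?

Gantt: | P5 0-2 | P7 2-5 | P6 5-8 | P2 8-10 | P3 10-12 | P4 12-19 | P6 19-30 | P5 30-32 | P1 32-36 |
Completion: P1=36  P2=10  P3=12  P4=19  P5=32  P6=30  P7=5
Turnaround (C−A): P1=33  P2=2  P3=4  P4=10  P5=32  P6=27  P7=3
Waiting(P3) = turnaround − burst = 4 − 2 = 2

2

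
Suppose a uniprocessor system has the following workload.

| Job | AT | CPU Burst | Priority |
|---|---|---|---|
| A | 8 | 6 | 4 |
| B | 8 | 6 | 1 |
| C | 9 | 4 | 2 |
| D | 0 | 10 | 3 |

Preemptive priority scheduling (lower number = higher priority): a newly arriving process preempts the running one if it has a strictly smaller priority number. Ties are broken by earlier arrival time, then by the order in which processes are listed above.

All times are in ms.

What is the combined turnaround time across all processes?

53

Schedule: | D 0-8 | B 8-14 | C 14-18 | D 18-20 | A 20-26 |
Completion: A=26  B=14  C=18  D=20
Turnaround (C−A): A=18  B=6  C=9  D=20
Turnaround = completion − arrival: A=18, B=6, C=9, D=20
Total turnaround = 18 + 6 + 9 + 20 = 53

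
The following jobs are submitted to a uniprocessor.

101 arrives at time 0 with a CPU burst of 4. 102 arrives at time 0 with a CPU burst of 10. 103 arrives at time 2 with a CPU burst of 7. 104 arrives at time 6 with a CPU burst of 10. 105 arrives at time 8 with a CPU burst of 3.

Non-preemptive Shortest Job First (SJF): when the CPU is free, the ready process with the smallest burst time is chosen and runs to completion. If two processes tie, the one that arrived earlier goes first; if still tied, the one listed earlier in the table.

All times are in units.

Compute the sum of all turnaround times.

71

Schedule: | 101 0-4 | 103 4-11 | 105 11-14 | 102 14-24 | 104 24-34 |
Completion: 101=4  102=24  103=11  104=34  105=14
Turnaround = completion − arrival: 101=4, 102=24, 103=9, 104=28, 105=6
Total turnaround = 4 + 24 + 9 + 28 + 6 = 71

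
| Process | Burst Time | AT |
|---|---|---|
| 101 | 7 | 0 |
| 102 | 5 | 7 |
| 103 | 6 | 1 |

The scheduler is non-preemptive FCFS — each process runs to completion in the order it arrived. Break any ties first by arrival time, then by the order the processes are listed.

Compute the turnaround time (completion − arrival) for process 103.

Schedule: | 101 0-7 | 103 7-13 | 102 13-18 |
Completion: 101=7  102=18  103=13
Turnaround(103) = completion − arrival = 13 − 1 = 12

12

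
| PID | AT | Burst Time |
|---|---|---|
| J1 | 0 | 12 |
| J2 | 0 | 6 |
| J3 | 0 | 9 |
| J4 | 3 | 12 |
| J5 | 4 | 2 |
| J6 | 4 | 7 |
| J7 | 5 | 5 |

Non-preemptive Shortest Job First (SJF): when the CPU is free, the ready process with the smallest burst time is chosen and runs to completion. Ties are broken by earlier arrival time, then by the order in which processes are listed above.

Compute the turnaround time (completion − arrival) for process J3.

Gantt: | J2 0-6 | J5 6-8 | J7 8-13 | J6 13-20 | J3 20-29 | J1 29-41 | J4 41-53 |
Completion: J1=41  J2=6  J3=29  J4=53  J5=8  J6=20  J7=13
Turnaround (C−A): J1=41  J2=6  J3=29  J4=50  J5=4  J6=16  J7=8
Turnaround(J3) = completion − arrival = 29 − 0 = 29

29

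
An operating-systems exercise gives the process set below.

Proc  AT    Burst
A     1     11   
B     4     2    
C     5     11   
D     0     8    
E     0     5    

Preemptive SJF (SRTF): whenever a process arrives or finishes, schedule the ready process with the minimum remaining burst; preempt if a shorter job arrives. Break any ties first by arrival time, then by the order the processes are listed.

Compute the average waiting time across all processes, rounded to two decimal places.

Gantt: | E 0-5 | B 5-7 | D 7-15 | A 15-26 | C 26-37 |
Completion: A=26  B=7  C=37  D=15  E=5
Turnaround (C−A): A=25  B=3  C=32  D=15  E=5
Waiting times: A=14, B=1, C=21, D=7, E=0
Average waiting = (14+1+21+7+0) / 5 = 43/5 = 8.60

8.60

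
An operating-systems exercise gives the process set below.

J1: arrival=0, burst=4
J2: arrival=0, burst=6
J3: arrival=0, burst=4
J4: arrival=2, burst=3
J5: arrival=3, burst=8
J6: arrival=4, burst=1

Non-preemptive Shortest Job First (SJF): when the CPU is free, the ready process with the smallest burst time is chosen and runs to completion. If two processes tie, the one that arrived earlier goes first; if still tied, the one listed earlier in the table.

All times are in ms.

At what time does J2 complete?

18

Gantt: | J1 0-4 | J6 4-5 | J4 5-8 | J3 8-12 | J2 12-18 | J5 18-26 |
Completion: J1=4  J2=18  J3=12  J4=8  J5=26  J6=5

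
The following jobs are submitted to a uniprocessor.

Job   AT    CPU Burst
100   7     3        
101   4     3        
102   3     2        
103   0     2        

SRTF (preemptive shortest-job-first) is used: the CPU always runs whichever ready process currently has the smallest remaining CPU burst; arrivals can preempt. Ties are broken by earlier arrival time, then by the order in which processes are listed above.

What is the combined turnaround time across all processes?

Timeline: | 103 0-2 | idle 2-3 | 102 3-5 | 101 5-8 | 100 8-11 |
Completion: 100=11  101=8  102=5  103=2
Turnaround = completion − arrival: 100=4, 101=4, 102=2, 103=2
Total turnaround = 4 + 4 + 2 + 2 = 12

12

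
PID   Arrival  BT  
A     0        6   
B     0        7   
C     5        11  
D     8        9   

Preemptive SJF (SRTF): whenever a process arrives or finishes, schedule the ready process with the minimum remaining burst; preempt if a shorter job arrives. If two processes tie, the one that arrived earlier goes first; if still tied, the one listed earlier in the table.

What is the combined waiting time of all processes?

28

Timeline: | A 0-6 | B 6-13 | D 13-22 | C 22-33 |
Completion: A=6  B=13  C=33  D=22
Turnaround (C−A): A=6  B=13  C=28  D=14
Waiting = turnaround − burst: A=0, B=6, C=17, D=5
Total waiting = 0 + 6 + 17 + 5 = 28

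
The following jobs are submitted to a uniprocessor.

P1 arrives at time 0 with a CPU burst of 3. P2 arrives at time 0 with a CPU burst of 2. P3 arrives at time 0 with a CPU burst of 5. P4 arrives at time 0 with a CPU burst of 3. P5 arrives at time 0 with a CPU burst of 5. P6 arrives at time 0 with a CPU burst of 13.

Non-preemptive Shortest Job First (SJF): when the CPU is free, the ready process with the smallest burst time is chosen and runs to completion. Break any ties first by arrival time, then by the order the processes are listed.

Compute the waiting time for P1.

2

Gantt: | P2 0-2 | P1 2-5 | P4 5-8 | P3 8-13 | P5 13-18 | P6 18-31 |
Completion: P1=5  P2=2  P3=13  P4=8  P5=18  P6=31
Waiting(P1) = turnaround − burst = 5 − 3 = 2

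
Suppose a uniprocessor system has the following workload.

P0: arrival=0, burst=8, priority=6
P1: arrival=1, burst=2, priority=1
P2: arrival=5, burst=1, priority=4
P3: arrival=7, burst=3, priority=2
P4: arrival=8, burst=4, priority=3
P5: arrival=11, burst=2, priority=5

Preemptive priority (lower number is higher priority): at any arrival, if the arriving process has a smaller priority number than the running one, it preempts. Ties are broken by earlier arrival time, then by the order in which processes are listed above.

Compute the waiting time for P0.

Gantt: | P0 0-1 | P1 1-3 | P0 3-5 | P2 5-6 | P0 6-7 | P3 7-10 | P4 10-14 | P5 14-16 | P0 16-20 |
Completion: P0=20  P1=3  P2=6  P3=10  P4=14  P5=16
Waiting(P0) = turnaround − burst = 20 − 8 = 12

12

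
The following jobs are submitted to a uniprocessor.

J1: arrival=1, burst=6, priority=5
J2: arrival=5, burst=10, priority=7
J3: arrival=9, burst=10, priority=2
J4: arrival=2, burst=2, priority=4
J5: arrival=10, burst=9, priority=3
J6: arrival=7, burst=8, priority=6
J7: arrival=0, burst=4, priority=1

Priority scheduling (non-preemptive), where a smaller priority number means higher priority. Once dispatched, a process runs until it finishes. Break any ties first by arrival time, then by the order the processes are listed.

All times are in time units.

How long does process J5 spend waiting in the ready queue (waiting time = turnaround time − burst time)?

12

Timeline: | J7 0-4 | J4 4-6 | J1 6-12 | J3 12-22 | J5 22-31 | J6 31-39 | J2 39-49 |
Completion: J1=12  J2=49  J3=22  J4=6  J5=31  J6=39  J7=4
Turnaround (C−A): J1=11  J2=44  J3=13  J4=4  J5=21  J6=32  J7=4
Waiting(J5) = turnaround − burst = 21 − 9 = 12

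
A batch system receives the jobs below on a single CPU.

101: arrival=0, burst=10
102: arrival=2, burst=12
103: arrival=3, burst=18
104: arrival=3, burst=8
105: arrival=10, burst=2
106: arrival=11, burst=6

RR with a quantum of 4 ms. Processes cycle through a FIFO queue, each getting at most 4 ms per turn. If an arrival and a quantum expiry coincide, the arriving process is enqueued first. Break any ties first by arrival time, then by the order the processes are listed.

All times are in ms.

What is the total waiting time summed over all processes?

Gantt: | 101 0-4 | 102 4-8 | 103 8-12 | 104 12-16 | 101 16-20 | 102 20-24 | 105 24-26 | 106 26-30 | 103 30-34 | 104 34-38 | 101 38-40 | 102 40-44 | 106 44-46 | 103 46-56 |
Completion: 101=40  102=44  103=56  104=38  105=26  106=46
Waiting = turnaround − burst: 101=30, 102=30, 103=35, 104=27, 105=14, 106=29
Total waiting = 30 + 30 + 35 + 27 + 14 + 29 = 165

165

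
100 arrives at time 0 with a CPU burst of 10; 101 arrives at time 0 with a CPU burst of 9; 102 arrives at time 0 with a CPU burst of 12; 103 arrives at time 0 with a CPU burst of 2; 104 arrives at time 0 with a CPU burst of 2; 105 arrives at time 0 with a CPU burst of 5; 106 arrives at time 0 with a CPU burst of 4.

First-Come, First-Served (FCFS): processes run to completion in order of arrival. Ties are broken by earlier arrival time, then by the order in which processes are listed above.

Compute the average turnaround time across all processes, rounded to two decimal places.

30.29

Timeline: | 100 0-10 | 101 10-19 | 102 19-31 | 103 31-33 | 104 33-35 | 105 35-40 | 106 40-44 |
Completion: 100=10  101=19  102=31  103=33  104=35  105=40  106=44
Turnaround (C−A): 100=10  101=19  102=31  103=33  104=35  105=40  106=44
Turnaround times: 100=10, 101=19, 102=31, 103=33, 104=35, 105=40, 106=44
Average turnaround = (10+19+31+33+35+40+44) / 7 = 212/7 = 30.29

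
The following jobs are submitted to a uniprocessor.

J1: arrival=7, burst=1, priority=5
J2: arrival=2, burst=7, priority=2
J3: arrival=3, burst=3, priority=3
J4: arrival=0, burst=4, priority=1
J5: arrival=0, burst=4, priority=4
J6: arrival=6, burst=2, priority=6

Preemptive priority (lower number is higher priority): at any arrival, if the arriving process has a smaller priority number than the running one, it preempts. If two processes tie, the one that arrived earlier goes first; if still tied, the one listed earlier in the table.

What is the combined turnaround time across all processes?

Timeline: | J4 0-4 | J2 4-11 | J3 11-14 | J5 14-18 | J1 18-19 | J6 19-21 |
Completion: J1=19  J2=11  J3=14  J4=4  J5=18  J6=21
Turnaround = completion − arrival: J1=12, J2=9, J3=11, J4=4, J5=18, J6=15
Total turnaround = 12 + 9 + 11 + 4 + 18 + 15 = 69

69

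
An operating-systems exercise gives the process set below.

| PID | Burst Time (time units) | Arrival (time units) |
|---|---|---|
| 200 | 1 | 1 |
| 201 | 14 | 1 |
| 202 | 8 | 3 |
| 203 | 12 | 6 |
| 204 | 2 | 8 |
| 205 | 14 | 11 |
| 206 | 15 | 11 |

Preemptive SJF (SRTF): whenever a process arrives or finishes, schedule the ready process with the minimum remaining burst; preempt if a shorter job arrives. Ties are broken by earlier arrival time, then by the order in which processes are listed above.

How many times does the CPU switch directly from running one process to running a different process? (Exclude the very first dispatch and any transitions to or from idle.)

8

Timeline: | idle 0-1 | 200 1-2 | 201 2-3 | 202 3-8 | 204 8-10 | 202 10-13 | 203 13-25 | 201 25-38 | 205 38-52 | 206 52-67 |
Completion: 200=2  201=38  202=13  203=25  204=10  205=52  206=67
Turnaround (C−A): 200=1  201=37  202=10  203=19  204=2  205=41  206=56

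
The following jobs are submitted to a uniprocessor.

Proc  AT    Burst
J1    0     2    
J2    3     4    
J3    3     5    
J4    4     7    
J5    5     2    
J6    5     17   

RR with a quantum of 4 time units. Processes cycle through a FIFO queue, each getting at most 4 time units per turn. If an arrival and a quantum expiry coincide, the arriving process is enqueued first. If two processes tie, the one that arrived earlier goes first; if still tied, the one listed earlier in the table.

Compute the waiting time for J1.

Timeline: | J1 0-2 | idle 2-3 | J2 3-7 | J3 7-11 | J4 11-15 | J5 15-17 | J6 17-21 | J3 21-22 | J4 22-25 | J6 25-38 |
Completion: J1=2  J2=7  J3=22  J4=25  J5=17  J6=38
Waiting(J1) = turnaround − burst = 2 − 2 = 0

0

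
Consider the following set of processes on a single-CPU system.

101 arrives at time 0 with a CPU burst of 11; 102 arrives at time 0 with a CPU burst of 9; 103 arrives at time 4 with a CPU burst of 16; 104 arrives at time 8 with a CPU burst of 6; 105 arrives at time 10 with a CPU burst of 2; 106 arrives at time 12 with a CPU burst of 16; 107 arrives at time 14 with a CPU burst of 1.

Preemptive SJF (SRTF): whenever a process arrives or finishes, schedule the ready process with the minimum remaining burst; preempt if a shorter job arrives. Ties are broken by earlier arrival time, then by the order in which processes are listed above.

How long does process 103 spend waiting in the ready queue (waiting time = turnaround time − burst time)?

25

Gantt: | 102 0-9 | 104 9-10 | 105 10-12 | 104 12-14 | 107 14-15 | 104 15-18 | 101 18-29 | 103 29-45 | 106 45-61 |
Completion: 101=29  102=9  103=45  104=18  105=12  106=61  107=15
Waiting(103) = turnaround − burst = 41 − 16 = 25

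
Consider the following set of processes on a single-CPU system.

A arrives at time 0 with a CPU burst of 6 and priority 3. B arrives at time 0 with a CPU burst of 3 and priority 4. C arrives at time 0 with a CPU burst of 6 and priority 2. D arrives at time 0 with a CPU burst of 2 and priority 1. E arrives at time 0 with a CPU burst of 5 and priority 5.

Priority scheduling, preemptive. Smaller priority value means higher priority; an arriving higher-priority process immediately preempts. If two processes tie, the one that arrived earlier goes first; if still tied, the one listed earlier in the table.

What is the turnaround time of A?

14

Timeline: | D 0-2 | C 2-8 | A 8-14 | B 14-17 | E 17-22 |
Completion: A=14  B=17  C=8  D=2  E=22
Turnaround (C−A): A=14  B=17  C=8  D=2  E=22
Turnaround(A) = completion − arrival = 14 − 0 = 14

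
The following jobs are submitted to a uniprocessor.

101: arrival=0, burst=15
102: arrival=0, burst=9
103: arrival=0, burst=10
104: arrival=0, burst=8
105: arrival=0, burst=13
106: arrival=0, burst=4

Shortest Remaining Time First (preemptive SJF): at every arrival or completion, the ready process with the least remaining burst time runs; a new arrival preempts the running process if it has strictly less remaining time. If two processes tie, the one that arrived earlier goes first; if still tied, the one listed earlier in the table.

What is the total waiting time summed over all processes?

Gantt: | 106 0-4 | 104 4-12 | 102 12-21 | 103 21-31 | 105 31-44 | 101 44-59 |
Completion: 101=59  102=21  103=31  104=12  105=44  106=4
Turnaround (C−A): 101=59  102=21  103=31  104=12  105=44  106=4
Waiting = turnaround − burst: 101=44, 102=12, 103=21, 104=4, 105=31, 106=0
Total waiting = 44 + 12 + 21 + 4 + 31 + 0 = 112

112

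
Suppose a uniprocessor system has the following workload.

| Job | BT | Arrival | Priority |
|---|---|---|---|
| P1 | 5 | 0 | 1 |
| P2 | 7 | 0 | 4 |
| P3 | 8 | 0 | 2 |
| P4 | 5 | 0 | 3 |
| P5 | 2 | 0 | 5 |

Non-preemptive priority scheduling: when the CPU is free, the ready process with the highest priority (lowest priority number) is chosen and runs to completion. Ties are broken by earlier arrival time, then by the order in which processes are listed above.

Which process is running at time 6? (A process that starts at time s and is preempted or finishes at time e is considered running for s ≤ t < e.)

P3

Gantt: | P1 0-5 | P3 5-13 | P4 13-18 | P2 18-25 | P5 25-27 |
Completion: P1=5  P2=25  P3=13  P4=18  P5=27
Turnaround (C−A): P1=5  P2=25  P3=13  P4=18  P5=27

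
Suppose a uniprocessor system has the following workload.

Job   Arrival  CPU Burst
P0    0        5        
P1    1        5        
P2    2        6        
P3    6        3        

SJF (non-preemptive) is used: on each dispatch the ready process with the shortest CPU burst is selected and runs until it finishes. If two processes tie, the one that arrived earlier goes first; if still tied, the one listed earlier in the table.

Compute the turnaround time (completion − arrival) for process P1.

9

Gantt: | P0 0-5 | P1 5-10 | P3 10-13 | P2 13-19 |
Completion: P0=5  P1=10  P2=19  P3=13
Turnaround (C−A): P0=5  P1=9  P2=17  P3=7
Turnaround(P1) = completion − arrival = 10 − 1 = 9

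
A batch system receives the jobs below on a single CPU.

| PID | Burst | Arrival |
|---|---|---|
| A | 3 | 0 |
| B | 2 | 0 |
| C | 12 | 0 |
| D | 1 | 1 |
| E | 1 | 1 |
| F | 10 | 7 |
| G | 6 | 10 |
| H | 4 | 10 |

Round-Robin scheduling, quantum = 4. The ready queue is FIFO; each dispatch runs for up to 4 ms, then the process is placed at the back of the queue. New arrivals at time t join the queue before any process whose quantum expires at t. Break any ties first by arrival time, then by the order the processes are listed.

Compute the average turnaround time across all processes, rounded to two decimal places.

Gantt: | A 0-3 | B 3-5 | C 5-9 | D 9-10 | E 10-11 | F 11-15 | C 15-19 | G 19-23 | H 23-27 | F 27-31 | C 31-35 | G 35-37 | F 37-39 |
Completion: A=3  B=5  C=35  D=10  E=11  F=39  G=37  H=27
Turnaround times: A=3, B=5, C=35, D=9, E=10, F=32, G=27, H=17
Average turnaround = (3+5+35+9+10+32+27+17) / 8 = 138/8 = 17.25

17.25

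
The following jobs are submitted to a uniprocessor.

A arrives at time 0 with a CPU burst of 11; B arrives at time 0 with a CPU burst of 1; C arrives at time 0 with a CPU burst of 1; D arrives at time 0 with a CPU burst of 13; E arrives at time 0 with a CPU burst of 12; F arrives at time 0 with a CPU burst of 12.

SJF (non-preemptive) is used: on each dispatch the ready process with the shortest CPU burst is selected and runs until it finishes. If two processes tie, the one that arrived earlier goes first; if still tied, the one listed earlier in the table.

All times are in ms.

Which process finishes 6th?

Timeline: | B 0-1 | C 1-2 | A 2-13 | E 13-25 | F 25-37 | D 37-50 |
Completion: A=13  B=1  C=2  D=50  E=25  F=37
Finish order: B → C → A → E → F → D

D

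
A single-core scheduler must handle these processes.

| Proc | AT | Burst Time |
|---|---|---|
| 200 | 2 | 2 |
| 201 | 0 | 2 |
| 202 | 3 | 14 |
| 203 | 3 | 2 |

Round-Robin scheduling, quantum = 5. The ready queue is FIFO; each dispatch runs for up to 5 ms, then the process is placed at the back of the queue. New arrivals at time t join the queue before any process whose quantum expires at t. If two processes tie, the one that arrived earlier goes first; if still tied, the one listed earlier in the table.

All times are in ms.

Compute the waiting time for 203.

Schedule: | 201 0-2 | 200 2-4 | 202 4-9 | 203 9-11 | 202 11-20 |
Completion: 200=4  201=2  202=20  203=11
Waiting(203) = turnaround − burst = 8 − 2 = 6

6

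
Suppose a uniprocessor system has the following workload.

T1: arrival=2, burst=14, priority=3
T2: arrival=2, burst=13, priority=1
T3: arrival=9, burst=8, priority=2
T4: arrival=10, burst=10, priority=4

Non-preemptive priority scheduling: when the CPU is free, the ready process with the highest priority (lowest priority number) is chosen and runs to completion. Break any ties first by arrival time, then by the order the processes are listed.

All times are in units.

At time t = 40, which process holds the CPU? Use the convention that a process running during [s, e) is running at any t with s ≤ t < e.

T4

Schedule: | idle 0-2 | T2 2-15 | T3 15-23 | T1 23-37 | T4 37-47 |
Completion: T1=37  T2=15  T3=23  T4=47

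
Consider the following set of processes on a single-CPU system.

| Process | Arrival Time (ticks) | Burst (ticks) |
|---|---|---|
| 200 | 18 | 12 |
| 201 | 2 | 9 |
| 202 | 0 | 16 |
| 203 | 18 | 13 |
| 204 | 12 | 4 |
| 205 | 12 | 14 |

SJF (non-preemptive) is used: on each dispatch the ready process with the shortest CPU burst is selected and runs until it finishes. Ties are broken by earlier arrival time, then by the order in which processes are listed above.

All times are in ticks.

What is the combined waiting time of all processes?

Gantt: | 202 0-16 | 204 16-20 | 201 20-29 | 200 29-41 | 203 41-54 | 205 54-68 |
Completion: 200=41  201=29  202=16  203=54  204=20  205=68
Waiting = turnaround − burst: 200=11, 201=18, 202=0, 203=23, 204=4, 205=42
Total waiting = 11 + 18 + 0 + 23 + 4 + 42 = 98

98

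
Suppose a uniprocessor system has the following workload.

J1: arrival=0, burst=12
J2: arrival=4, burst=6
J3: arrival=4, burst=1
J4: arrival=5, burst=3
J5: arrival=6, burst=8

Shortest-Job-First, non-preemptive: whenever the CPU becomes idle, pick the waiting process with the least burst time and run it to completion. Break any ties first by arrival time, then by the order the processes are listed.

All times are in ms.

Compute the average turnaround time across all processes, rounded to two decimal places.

Schedule: | J1 0-12 | J3 12-13 | J4 13-16 | J2 16-22 | J5 22-30 |
Completion: J1=12  J2=22  J3=13  J4=16  J5=30
Turnaround (C−A): J1=12  J2=18  J3=9  J4=11  J5=24
Turnaround times: J1=12, J2=18, J3=9, J4=11, J5=24
Average turnaround = (12+18+9+11+24) / 5 = 74/5 = 14.80

14.80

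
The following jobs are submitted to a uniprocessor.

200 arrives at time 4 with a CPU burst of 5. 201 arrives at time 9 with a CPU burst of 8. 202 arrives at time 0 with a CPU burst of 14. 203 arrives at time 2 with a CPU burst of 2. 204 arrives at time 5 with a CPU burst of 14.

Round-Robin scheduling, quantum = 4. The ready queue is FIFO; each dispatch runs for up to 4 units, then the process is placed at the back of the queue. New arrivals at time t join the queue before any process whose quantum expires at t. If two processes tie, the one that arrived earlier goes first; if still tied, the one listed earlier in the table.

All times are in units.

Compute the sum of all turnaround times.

Gantt: | 202 0-4 | 203 4-6 | 200 6-10 | 202 10-14 | 204 14-18 | 201 18-22 | 200 22-23 | 202 23-27 | 204 27-31 | 201 31-35 | 202 35-37 | 204 37-43 |
Completion: 200=23  201=35  202=37  203=6  204=43
Turnaround (C−A): 200=19  201=26  202=37  203=4  204=38
Turnaround = completion − arrival: 200=19, 201=26, 202=37, 203=4, 204=38
Total turnaround = 19 + 26 + 37 + 4 + 38 = 124

124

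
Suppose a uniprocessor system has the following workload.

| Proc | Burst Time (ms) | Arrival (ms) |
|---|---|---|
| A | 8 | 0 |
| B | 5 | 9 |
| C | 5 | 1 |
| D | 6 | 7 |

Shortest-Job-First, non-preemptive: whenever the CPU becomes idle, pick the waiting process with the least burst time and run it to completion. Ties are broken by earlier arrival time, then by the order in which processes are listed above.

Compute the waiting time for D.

11

Gantt: | A 0-8 | C 8-13 | B 13-18 | D 18-24 |
Completion: A=8  B=18  C=13  D=24
Turnaround (C−A): A=8  B=9  C=12  D=17
Waiting(D) = turnaround − burst = 17 − 6 = 11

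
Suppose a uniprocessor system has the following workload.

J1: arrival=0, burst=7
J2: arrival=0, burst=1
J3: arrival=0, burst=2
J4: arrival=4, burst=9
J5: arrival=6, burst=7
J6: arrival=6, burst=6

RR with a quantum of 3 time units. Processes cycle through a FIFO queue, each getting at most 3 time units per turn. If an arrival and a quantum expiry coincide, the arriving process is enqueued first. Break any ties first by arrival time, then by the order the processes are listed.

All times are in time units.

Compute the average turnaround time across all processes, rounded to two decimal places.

Gantt: | J1 0-3 | J2 3-4 | J3 4-6 | J1 6-9 | J4 9-12 | J5 12-15 | J6 15-18 | J1 18-19 | J4 19-22 | J5 22-25 | J6 25-28 | J4 28-31 | J5 31-32 |
Completion: J1=19  J2=4  J3=6  J4=31  J5=32  J6=28
Turnaround times: J1=19, J2=4, J3=6, J4=27, J5=26, J6=22
Average turnaround = (19+4+6+27+26+22) / 6 = 104/6 = 17.33

17.33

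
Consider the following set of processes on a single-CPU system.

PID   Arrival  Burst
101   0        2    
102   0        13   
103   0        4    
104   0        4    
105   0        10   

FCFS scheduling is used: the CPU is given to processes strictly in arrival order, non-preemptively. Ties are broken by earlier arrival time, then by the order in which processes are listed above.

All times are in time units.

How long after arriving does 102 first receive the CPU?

2

Gantt: | 101 0-2 | 102 2-15 | 103 15-19 | 104 19-23 | 105 23-33 |
Completion: 101=2  102=15  103=19  104=23  105=33
Turnaround (C−A): 101=2  102=15  103=19  104=23  105=33
Response(102) = first start − arrival = 2 − 0 = 2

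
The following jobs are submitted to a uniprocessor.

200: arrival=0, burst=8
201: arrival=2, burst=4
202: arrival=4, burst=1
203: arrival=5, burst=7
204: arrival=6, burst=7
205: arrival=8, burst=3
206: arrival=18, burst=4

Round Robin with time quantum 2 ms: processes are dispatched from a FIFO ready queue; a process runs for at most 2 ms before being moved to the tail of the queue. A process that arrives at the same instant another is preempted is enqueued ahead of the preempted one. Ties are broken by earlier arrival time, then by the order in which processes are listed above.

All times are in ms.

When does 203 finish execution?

33

Schedule: | 200 0-2 | 201 2-4 | 200 4-6 | 202 6-7 | 201 7-9 | 203 9-11 | 204 11-13 | 200 13-15 | 205 15-17 | 203 17-19 | 204 19-21 | 200 21-23 | 205 23-24 | 206 24-26 | 203 26-28 | 204 28-30 | 206 30-32 | 203 32-33 | 204 33-34 |
Completion: 200=23  201=9  202=7  203=33  204=34  205=24  206=32
Turnaround (C−A): 200=23  201=7  202=3  203=28  204=28  205=16  206=14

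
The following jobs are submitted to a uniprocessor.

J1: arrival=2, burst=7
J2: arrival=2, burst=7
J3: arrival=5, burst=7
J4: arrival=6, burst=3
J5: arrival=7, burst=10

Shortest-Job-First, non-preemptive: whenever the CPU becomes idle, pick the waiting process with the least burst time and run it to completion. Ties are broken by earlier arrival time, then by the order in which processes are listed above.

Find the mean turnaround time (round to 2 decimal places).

16.00

Gantt: | idle 0-2 | J1 2-9 | J4 9-12 | J2 12-19 | J3 19-26 | J5 26-36 |
Completion: J1=9  J2=19  J3=26  J4=12  J5=36
Turnaround times: J1=7, J2=17, J3=21, J4=6, J5=29
Average turnaround = (7+17+21+6+29) / 5 = 80/5 = 16.00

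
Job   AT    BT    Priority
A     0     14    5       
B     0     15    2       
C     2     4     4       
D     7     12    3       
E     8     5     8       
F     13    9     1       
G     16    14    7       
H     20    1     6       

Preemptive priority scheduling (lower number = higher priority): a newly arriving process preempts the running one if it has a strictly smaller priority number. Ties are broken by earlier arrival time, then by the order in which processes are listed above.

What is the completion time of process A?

Timeline: | B 0-13 | F 13-22 | B 22-24 | D 24-36 | C 36-40 | A 40-54 | H 54-55 | G 55-69 | E 69-74 |
Completion: A=54  B=24  C=40  D=36  E=74  F=22  G=69  H=55
Turnaround (C−A): A=54  B=24  C=38  D=29  E=66  F=9  G=53  H=35

54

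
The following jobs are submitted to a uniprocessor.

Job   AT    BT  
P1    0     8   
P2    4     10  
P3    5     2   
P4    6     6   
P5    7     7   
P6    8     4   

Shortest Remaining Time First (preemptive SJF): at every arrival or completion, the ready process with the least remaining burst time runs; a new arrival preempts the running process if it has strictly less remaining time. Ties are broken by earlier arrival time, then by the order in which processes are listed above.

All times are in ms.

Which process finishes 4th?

P4

Schedule: | P1 0-5 | P3 5-7 | P1 7-10 | P6 10-14 | P4 14-20 | P5 20-27 | P2 27-37 |
Completion: P1=10  P2=37  P3=7  P4=20  P5=27  P6=14
Turnaround (C−A): P1=10  P2=33  P3=2  P4=14  P5=20  P6=6
Finish order: P3 → P1 → P6 → P4 → P5 → P2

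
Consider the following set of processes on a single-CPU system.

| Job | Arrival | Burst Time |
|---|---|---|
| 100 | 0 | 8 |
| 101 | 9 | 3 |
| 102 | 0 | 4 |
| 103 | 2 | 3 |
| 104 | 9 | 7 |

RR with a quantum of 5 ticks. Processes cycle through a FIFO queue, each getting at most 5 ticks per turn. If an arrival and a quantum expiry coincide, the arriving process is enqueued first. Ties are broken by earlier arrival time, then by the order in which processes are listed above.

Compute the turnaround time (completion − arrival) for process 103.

10

Schedule: | 100 0-5 | 102 5-9 | 103 9-12 | 100 12-15 | 101 15-18 | 104 18-25 |
Completion: 100=15  101=18  102=9  103=12  104=25
Turnaround (C−A): 100=15  101=9  102=9  103=10  104=16
Turnaround(103) = completion − arrival = 12 − 2 = 10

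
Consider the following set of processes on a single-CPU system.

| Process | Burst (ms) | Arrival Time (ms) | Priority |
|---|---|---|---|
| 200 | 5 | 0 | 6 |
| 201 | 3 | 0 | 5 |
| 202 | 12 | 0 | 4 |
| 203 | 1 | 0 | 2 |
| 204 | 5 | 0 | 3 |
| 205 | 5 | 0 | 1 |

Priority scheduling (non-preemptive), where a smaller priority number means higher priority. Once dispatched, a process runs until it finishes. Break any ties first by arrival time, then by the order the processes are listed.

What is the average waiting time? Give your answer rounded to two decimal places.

Timeline: | 205 0-5 | 203 5-6 | 204 6-11 | 202 11-23 | 201 23-26 | 200 26-31 |
Completion: 200=31  201=26  202=23  203=6  204=11  205=5
Turnaround (C−A): 200=31  201=26  202=23  203=6  204=11  205=5
Waiting times: 200=26, 201=23, 202=11, 203=5, 204=6, 205=0
Average waiting = (26+23+11+5+6+0) / 6 = 71/6 = 11.83

11.83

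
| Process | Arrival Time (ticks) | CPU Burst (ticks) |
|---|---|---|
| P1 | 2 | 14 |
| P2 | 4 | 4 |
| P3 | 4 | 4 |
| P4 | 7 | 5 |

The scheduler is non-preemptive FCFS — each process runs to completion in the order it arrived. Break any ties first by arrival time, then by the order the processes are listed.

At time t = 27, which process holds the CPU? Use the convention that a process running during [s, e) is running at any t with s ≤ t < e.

Timeline: | idle 0-2 | P1 2-16 | P2 16-20 | P3 20-24 | P4 24-29 |
Completion: P1=16  P2=20  P3=24  P4=29
Turnaround (C−A): P1=14  P2=16  P3=20  P4=22

P4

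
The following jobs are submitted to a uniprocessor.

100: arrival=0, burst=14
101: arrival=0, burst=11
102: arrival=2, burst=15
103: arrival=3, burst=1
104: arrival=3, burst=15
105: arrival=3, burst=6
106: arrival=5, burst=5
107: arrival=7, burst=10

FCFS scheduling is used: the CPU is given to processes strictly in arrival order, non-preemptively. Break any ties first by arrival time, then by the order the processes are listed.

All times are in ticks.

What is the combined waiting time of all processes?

282

Schedule: | 100 0-14 | 101 14-25 | 102 25-40 | 103 40-41 | 104 41-56 | 105 56-62 | 106 62-67 | 107 67-77 |
Completion: 100=14  101=25  102=40  103=41  104=56  105=62  106=67  107=77
Waiting = turnaround − burst: 100=0, 101=14, 102=23, 103=37, 104=38, 105=53, 106=57, 107=60
Total waiting = 0 + 14 + 23 + 37 + 38 + 53 + 57 + 60 = 282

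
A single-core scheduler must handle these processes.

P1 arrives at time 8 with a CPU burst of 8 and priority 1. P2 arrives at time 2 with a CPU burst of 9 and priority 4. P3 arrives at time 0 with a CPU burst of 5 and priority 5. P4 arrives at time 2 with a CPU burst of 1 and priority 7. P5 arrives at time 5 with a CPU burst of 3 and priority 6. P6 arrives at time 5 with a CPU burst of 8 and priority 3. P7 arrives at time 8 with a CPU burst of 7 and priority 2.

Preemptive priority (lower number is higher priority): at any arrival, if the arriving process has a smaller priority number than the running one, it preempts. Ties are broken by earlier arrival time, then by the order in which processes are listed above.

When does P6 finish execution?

28

Timeline: | P3 0-2 | P2 2-5 | P6 5-8 | P1 8-16 | P7 16-23 | P6 23-28 | P2 28-34 | P3 34-37 | P5 37-40 | P4 40-41 |
Completion: P1=16  P2=34  P3=37  P4=41  P5=40  P6=28  P7=23
Turnaround (C−A): P1=8  P2=32  P3=37  P4=39  P5=35  P6=23  P7=15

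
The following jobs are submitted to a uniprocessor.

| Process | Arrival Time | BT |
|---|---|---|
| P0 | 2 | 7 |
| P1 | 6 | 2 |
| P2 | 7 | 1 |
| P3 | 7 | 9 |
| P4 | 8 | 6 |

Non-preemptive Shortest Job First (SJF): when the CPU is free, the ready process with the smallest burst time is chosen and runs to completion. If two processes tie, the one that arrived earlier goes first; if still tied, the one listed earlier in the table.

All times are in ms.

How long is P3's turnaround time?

20

Timeline: | idle 0-2 | P0 2-9 | P2 9-10 | P1 10-12 | P4 12-18 | P3 18-27 |
Completion: P0=9  P1=12  P2=10  P3=27  P4=18
Turnaround(P3) = completion − arrival = 27 − 7 = 20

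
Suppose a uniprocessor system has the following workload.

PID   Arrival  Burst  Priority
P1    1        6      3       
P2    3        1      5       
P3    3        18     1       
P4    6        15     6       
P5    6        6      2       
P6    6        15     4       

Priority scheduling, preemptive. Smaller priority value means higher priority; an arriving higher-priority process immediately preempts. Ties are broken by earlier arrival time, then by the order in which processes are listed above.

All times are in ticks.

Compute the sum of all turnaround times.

Gantt: | idle 0-1 | P1 1-3 | P3 3-21 | P5 21-27 | P1 27-31 | P6 31-46 | P2 46-47 | P4 47-62 |
Completion: P1=31  P2=47  P3=21  P4=62  P5=27  P6=46
Turnaround = completion − arrival: P1=30, P2=44, P3=18, P4=56, P5=21, P6=40
Total turnaround = 30 + 44 + 18 + 56 + 21 + 40 = 209

209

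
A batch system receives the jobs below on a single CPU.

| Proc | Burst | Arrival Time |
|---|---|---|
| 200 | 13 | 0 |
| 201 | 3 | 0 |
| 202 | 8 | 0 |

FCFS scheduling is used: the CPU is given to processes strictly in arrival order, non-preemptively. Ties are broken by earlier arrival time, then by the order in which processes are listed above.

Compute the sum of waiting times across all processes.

29

Gantt: | 200 0-13 | 201 13-16 | 202 16-24 |
Completion: 200=13  201=16  202=24
Turnaround (C−A): 200=13  201=16  202=24
Waiting = turnaround − burst: 200=0, 201=13, 202=16
Total waiting = 0 + 13 + 16 = 29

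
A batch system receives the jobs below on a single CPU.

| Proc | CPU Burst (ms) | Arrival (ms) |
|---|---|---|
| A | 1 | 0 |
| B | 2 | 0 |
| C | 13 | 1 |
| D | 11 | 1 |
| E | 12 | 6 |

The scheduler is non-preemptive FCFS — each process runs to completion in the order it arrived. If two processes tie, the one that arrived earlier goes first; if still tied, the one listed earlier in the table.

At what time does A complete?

1

Gantt: | A 0-1 | B 1-3 | C 3-16 | D 16-27 | E 27-39 |
Completion: A=1  B=3  C=16  D=27  E=39
Turnaround (C−A): A=1  B=3  C=15  D=26  E=33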